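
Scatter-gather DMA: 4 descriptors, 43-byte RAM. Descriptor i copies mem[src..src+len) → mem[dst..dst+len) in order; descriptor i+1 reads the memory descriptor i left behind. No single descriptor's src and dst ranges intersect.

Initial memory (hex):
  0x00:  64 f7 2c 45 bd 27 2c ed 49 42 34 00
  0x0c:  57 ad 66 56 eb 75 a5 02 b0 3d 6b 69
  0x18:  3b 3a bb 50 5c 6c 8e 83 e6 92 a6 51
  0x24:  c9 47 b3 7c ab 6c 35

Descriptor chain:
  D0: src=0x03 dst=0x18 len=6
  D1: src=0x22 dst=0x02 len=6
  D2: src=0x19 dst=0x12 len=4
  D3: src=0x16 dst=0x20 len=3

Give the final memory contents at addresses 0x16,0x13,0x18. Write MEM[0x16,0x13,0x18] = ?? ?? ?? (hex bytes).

MEM[0x16,0x13,0x18] = 6b 27 45

#0 dst[0x18+6] := {0x45,0xbd,0x27,0x2c,0xed,0x49}
#1 dst[0x02+6] := {0xa6,0x51,0xc9,0x47,0xb3,0x7c}
#2 dst[0x12+4] := {0xbd,0x27,0x2c,0xed}
#3 dst[0x20+3] := {0x6b,0x69,0x45}
query mem[0x16]=0x6b, mem[0x13]=0x27, mem[0x18]=0x45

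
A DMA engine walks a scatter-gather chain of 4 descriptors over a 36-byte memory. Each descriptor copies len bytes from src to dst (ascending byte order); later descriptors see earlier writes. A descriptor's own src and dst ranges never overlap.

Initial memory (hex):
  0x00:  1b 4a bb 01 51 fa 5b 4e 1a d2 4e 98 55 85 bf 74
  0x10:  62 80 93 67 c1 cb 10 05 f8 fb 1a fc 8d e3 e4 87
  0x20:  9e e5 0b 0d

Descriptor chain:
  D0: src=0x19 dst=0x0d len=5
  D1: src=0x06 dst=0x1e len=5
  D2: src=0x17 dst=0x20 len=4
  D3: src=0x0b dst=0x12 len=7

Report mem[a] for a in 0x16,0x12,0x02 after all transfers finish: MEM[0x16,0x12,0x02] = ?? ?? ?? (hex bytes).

[0] 0x19->0x0d len=5 : fb 1a fc 8d e3
[1] 0x06->0x1e len=5 : 5b 4e 1a d2 4e
[2] 0x17->0x20 len=4 : 05 f8 fb 1a
[3] 0x0b->0x12 len=7 : 98 55 fb 1a fc 8d e3
query mem[0x16]=0xfc, mem[0x12]=0x98, mem[0x02]=0xbb

MEM[0x16,0x12,0x02] = fc 98 bb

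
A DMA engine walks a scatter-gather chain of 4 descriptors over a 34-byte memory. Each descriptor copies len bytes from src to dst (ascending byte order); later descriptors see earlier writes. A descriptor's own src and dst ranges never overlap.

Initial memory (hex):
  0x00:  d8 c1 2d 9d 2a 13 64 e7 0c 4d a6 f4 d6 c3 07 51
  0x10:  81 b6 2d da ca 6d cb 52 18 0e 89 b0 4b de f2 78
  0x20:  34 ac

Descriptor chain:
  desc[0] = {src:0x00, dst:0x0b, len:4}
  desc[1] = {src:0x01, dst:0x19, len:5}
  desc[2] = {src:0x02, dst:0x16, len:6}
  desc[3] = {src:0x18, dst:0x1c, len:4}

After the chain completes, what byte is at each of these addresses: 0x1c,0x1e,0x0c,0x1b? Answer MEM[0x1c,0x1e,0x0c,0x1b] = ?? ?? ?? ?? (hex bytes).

MEM[0x1c,0x1e,0x0c,0x1b] = 2a 64 c1 e7

D0: mem[0x0b..0x0e] <- [d8 c1 2d 9d]
D1: mem[0x19..0x1d] <- [c1 2d 9d 2a 13]
D2: mem[0x16..0x1b] <- [2d 9d 2a 13 64 e7]
D3: mem[0x1c..0x1f] <- [2a 13 64 e7]
query mem[0x1c]=0x2a, mem[0x1e]=0x64, mem[0x0c]=0xc1, mem[0x1b]=0xe7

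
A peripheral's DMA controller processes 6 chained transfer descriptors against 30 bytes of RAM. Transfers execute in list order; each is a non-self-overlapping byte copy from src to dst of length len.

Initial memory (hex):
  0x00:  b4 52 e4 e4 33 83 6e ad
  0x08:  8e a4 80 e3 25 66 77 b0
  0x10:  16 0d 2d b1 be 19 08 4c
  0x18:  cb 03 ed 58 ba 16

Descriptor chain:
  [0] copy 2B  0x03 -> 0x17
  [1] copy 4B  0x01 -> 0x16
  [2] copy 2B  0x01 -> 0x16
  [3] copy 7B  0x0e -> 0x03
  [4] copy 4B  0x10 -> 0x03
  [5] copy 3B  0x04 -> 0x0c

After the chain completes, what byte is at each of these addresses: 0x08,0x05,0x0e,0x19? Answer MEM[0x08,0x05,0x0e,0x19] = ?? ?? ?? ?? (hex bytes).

MEM[0x08,0x05,0x0e,0x19] = b1 2d b1 33

#0 dst[0x17+2] := {0xe4,0x33}
#1 dst[0x16+4] := {0x52,0xe4,0xe4,0x33}
#2 dst[0x16+2] := {0x52,0xe4}
#3 dst[0x03+7] := {0x77,0xb0,0x16,0x0d,0x2d,0xb1,0xbe}
#4 dst[0x03+4] := {0x16,0x0d,0x2d,0xb1}
#5 dst[0x0c+3] := {0x0d,0x2d,0xb1}
query mem[0x08]=0xb1, mem[0x05]=0x2d, mem[0x0e]=0xb1, mem[0x19]=0x33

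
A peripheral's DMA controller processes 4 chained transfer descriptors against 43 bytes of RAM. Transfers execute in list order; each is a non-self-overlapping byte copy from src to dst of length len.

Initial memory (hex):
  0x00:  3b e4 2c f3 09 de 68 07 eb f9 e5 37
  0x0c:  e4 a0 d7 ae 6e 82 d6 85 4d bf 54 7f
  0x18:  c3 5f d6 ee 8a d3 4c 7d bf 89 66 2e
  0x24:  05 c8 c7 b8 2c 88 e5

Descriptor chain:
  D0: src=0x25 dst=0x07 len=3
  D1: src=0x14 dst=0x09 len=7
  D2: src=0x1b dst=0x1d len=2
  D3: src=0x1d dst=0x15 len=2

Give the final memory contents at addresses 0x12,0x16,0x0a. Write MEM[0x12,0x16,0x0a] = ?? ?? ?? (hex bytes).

MEM[0x12,0x16,0x0a] = d6 8a bf

#0 dst[0x07+3] := {0xc8,0xc7,0xb8}
#1 dst[0x09+7] := {0x4d,0xbf,0x54,0x7f,0xc3,0x5f,0xd6}
#2 dst[0x1d+2] := {0xee,0x8a}
#3 dst[0x15+2] := {0xee,0x8a}
query mem[0x12]=0xd6, mem[0x16]=0x8a, mem[0x0a]=0xbf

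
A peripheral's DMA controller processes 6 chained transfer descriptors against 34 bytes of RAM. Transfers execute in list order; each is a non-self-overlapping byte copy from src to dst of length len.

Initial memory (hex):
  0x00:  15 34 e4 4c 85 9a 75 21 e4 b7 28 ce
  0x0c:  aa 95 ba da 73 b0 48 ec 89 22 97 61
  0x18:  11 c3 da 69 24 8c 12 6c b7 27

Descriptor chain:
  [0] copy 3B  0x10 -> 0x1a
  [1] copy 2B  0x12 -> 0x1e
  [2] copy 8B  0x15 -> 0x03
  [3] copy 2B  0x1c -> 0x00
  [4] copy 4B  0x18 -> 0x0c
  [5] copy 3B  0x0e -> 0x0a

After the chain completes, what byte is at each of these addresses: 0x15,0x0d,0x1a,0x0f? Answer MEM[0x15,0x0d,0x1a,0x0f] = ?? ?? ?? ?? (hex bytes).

[0] 0x10->0x1a len=3 : 73 b0 48
[1] 0x12->0x1e len=2 : 48 ec
[2] 0x15->0x03 len=8 : 22 97 61 11 c3 73 b0 48
[3] 0x1c->0x00 len=2 : 48 8c
[4] 0x18->0x0c len=4 : 11 c3 73 b0
[5] 0x0e->0x0a len=3 : 73 b0 73
query mem[0x15]=0x22, mem[0x0d]=0xc3, mem[0x1a]=0x73, mem[0x0f]=0xb0

MEM[0x15,0x0d,0x1a,0x0f] = 22 c3 73 b0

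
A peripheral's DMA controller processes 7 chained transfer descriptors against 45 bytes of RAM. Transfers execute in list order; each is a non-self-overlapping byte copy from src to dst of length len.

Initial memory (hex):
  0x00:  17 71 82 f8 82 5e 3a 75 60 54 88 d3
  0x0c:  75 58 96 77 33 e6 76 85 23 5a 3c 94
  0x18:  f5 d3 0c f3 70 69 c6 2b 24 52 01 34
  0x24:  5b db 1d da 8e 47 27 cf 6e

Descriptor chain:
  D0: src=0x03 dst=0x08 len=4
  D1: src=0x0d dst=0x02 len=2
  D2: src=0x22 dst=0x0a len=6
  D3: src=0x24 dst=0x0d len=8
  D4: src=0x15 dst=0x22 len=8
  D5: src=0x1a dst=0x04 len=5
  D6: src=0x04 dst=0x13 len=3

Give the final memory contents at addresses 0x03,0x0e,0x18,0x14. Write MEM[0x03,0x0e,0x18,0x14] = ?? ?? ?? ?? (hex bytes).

#0 dst[0x08+4] := {0xf8,0x82,0x5e,0x3a}
#1 dst[0x02+2] := {0x58,0x96}
#2 dst[0x0a+6] := {0x01,0x34,0x5b,0xdb,0x1d,0xda}
#3 dst[0x0d+8] := {0x5b,0xdb,0x1d,0xda,0x8e,0x47,0x27,0xcf}
#4 dst[0x22+8] := {0x5a,0x3c,0x94,0xf5,0xd3,0x0c,0xf3,0x70}
#5 dst[0x04+5] := {0x0c,0xf3,0x70,0x69,0xc6}
#6 dst[0x13+3] := {0x0c,0xf3,0x70}
query mem[0x03]=0x96, mem[0x0e]=0xdb, mem[0x18]=0xf5, mem[0x14]=0xf3

MEM[0x03,0x0e,0x18,0x14] = 96 db f5 f3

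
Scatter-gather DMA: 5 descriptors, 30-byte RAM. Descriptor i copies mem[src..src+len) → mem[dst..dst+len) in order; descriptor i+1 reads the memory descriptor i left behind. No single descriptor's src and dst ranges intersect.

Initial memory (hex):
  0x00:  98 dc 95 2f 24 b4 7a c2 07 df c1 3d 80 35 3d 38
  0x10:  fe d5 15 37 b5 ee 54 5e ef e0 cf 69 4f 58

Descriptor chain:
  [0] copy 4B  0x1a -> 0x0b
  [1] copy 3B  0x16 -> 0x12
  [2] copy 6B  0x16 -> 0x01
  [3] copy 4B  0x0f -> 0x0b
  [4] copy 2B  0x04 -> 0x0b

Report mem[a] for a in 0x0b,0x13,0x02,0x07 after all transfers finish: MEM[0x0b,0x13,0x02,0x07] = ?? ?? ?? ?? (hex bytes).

  after D0: wrote 4B at 0x0b = cf694f58
  after D1: wrote 3B at 0x12 = 545eef
  after D2: wrote 6B at 0x01 = 545eefe0cf69
  after D3: wrote 4B at 0x0b = 38fed554
  after D4: wrote 2B at 0x0b = e0cf
query mem[0x0b]=0xe0, mem[0x13]=0x5e, mem[0x02]=0x5e, mem[0x07]=0xc2

MEM[0x0b,0x13,0x02,0x07] = e0 5e 5e c2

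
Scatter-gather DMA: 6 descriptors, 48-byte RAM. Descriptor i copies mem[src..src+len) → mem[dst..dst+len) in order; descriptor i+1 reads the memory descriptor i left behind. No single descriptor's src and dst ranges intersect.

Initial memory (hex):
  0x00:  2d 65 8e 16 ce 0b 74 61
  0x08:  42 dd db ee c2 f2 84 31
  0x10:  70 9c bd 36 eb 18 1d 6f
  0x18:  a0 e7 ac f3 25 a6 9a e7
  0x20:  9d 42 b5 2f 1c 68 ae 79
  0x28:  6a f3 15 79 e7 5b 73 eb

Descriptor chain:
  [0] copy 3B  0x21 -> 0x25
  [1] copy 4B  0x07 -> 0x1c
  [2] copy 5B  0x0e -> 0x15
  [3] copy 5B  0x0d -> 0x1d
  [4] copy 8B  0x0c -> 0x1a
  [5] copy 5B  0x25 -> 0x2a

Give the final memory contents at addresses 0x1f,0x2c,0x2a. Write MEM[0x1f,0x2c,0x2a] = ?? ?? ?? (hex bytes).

  after D0: wrote 3B at 0x25 = 42b52f
  after D1: wrote 4B at 0x1c = 6142dddb
  after D2: wrote 5B at 0x15 = 8431709cbd
  after D3: wrote 5B at 0x1d = f28431709c
  after D4: wrote 8B at 0x1a = c2f28431709cbd36
  after D5: wrote 5B at 0x2a = 42b52f6af3
query mem[0x1f]=0x9c, mem[0x2c]=0x2f, mem[0x2a]=0x42

MEM[0x1f,0x2c,0x2a] = 9c 2f 42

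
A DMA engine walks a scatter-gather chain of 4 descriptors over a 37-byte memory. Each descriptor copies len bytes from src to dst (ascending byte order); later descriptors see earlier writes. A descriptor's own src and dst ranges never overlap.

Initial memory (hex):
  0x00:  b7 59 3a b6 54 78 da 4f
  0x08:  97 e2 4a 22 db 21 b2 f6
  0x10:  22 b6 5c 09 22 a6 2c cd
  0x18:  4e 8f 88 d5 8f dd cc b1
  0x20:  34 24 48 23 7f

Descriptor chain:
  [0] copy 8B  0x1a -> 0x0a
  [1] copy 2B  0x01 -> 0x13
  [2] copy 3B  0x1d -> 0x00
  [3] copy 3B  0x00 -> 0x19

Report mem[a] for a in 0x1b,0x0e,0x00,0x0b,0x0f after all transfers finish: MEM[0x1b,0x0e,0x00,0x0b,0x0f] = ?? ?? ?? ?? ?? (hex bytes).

D0: mem[0x0a..0x11] <- [88 d5 8f dd cc b1 34 24]
D1: mem[0x13..0x14] <- [59 3a]
D2: mem[0x00..0x02] <- [dd cc b1]
D3: mem[0x19..0x1b] <- [dd cc b1]
query mem[0x1b]=0xb1, mem[0x0e]=0xcc, mem[0x00]=0xdd, mem[0x0b]=0xd5, mem[0x0f]=0xb1

MEM[0x1b,0x0e,0x00,0x0b,0x0f] = b1 cc dd d5 b1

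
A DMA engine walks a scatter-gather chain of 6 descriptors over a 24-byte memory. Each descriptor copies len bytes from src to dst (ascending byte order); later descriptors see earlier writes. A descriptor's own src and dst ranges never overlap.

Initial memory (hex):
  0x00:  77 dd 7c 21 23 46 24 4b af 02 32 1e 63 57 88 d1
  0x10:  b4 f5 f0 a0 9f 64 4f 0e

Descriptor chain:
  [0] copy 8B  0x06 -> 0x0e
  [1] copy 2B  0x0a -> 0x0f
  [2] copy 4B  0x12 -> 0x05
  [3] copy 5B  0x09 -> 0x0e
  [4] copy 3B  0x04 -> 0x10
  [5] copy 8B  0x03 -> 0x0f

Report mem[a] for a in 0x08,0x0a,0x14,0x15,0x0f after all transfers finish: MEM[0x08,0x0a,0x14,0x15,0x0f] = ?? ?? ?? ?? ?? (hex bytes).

MEM[0x08,0x0a,0x14,0x15,0x0f] = 57 32 57 02 21

D0: mem[0x0e..0x15] <- [24 4b af 02 32 1e 63 57]
D1: mem[0x0f..0x10] <- [32 1e]
D2: mem[0x05..0x08] <- [32 1e 63 57]
D3: mem[0x0e..0x12] <- [02 32 1e 63 57]
D4: mem[0x10..0x12] <- [23 32 1e]
D5: mem[0x0f..0x16] <- [21 23 32 1e 63 57 02 32]
query mem[0x08]=0x57, mem[0x0a]=0x32, mem[0x14]=0x57, mem[0x15]=0x02, mem[0x0f]=0x21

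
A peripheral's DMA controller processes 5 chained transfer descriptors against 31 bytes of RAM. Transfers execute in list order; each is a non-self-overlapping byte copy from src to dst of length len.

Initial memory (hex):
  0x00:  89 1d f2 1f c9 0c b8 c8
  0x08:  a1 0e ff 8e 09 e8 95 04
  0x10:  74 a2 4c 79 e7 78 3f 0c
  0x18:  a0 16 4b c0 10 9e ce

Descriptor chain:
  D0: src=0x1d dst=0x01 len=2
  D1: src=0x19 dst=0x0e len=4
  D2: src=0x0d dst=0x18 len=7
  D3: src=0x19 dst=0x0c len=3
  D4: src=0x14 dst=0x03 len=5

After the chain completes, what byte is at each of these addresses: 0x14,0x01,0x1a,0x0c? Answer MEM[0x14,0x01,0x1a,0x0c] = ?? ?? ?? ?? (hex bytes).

MEM[0x14,0x01,0x1a,0x0c] = e7 9e 4b 16

D0: mem[0x01..0x02] <- [9e ce]
D1: mem[0x0e..0x11] <- [16 4b c0 10]
D2: mem[0x18..0x1e] <- [e8 16 4b c0 10 4c 79]
D3: mem[0x0c..0x0e] <- [16 4b c0]
D4: mem[0x03..0x07] <- [e7 78 3f 0c e8]
query mem[0x14]=0xe7, mem[0x01]=0x9e, mem[0x1a]=0x4b, mem[0x0c]=0x16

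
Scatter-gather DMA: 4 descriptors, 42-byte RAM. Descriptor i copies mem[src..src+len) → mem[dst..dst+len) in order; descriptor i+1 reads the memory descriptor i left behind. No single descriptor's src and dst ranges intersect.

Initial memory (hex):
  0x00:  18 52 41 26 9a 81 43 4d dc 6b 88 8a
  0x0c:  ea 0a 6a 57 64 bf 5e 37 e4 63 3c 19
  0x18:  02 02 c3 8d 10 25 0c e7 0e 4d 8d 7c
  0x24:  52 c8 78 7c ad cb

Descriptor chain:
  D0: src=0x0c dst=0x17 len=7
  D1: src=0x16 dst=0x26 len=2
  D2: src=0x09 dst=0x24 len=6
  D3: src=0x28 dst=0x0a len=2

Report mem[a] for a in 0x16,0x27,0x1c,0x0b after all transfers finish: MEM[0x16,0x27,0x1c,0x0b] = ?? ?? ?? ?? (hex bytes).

MEM[0x16,0x27,0x1c,0x0b] = 3c ea bf 6a

  after D0: wrote 7B at 0x17 = ea0a6a5764bf5e
  after D1: wrote 2B at 0x26 = 3cea
  after D2: wrote 6B at 0x24 = 6b888aea0a6a
  after D3: wrote 2B at 0x0a = 0a6a
query mem[0x16]=0x3c, mem[0x27]=0xea, mem[0x1c]=0xbf, mem[0x0b]=0x6a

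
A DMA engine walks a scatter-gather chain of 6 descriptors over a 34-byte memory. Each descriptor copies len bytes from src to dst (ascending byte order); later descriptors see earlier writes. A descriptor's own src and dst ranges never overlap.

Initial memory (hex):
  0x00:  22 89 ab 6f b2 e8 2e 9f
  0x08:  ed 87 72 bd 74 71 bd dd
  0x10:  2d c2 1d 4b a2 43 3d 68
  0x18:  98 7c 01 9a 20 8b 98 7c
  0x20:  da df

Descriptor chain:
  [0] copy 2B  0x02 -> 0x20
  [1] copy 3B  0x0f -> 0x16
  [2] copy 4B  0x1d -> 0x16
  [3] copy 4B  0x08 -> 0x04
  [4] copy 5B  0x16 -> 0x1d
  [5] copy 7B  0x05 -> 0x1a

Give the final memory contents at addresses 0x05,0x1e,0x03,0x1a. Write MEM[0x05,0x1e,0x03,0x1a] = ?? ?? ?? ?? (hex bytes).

MEM[0x05,0x1e,0x03,0x1a] = 87 87 6f 87

[0] 0x02->0x20 len=2 : ab 6f
[1] 0x0f->0x16 len=3 : dd 2d c2
[2] 0x1d->0x16 len=4 : 8b 98 7c ab
[3] 0x08->0x04 len=4 : ed 87 72 bd
[4] 0x16->0x1d len=5 : 8b 98 7c ab 01
[5] 0x05->0x1a len=7 : 87 72 bd ed 87 72 bd
query mem[0x05]=0x87, mem[0x1e]=0x87, mem[0x03]=0x6f, mem[0x1a]=0x87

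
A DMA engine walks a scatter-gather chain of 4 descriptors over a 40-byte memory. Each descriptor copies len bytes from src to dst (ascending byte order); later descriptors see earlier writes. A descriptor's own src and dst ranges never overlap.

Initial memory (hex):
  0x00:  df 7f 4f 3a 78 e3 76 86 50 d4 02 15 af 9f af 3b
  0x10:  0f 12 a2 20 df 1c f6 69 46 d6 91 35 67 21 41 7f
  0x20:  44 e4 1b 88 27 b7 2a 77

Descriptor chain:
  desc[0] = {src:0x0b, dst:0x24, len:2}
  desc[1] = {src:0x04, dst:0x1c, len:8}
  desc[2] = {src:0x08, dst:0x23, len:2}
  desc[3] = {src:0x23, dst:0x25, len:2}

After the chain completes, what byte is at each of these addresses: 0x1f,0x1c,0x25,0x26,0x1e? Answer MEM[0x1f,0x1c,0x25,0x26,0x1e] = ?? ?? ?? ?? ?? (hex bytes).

#0 dst[0x24+2] := {0x15,0xaf}
#1 dst[0x1c+8] := {0x78,0xe3,0x76,0x86,0x50,0xd4,0x02,0x15}
#2 dst[0x23+2] := {0x50,0xd4}
#3 dst[0x25+2] := {0x50,0xd4}
query mem[0x1f]=0x86, mem[0x1c]=0x78, mem[0x25]=0x50, mem[0x26]=0xd4, mem[0x1e]=0x76

MEM[0x1f,0x1c,0x25,0x26,0x1e] = 86 78 50 d4 76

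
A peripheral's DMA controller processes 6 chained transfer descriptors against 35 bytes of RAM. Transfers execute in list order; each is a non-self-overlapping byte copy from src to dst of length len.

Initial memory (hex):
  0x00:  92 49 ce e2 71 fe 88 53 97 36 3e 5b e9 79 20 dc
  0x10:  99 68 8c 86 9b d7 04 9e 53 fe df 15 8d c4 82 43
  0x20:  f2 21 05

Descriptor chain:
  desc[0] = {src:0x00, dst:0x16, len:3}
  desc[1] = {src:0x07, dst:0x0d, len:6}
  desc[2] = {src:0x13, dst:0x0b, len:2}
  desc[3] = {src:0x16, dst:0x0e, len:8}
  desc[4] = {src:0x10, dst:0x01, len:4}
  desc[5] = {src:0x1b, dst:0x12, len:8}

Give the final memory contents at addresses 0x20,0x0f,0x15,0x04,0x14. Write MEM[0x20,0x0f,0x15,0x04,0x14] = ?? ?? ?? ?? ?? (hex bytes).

[0] 0x00->0x16 len=3 : 92 49 ce
[1] 0x07->0x0d len=6 : 53 97 36 3e 5b e9
[2] 0x13->0x0b len=2 : 86 9b
[3] 0x16->0x0e len=8 : 92 49 ce fe df 15 8d c4
[4] 0x10->0x01 len=4 : ce fe df 15
[5] 0x1b->0x12 len=8 : 15 8d c4 82 43 f2 21 05
query mem[0x20]=0xf2, mem[0x0f]=0x49, mem[0x15]=0x82, mem[0x04]=0x15, mem[0x14]=0xc4

MEM[0x20,0x0f,0x15,0x04,0x14] = f2 49 82 15 c4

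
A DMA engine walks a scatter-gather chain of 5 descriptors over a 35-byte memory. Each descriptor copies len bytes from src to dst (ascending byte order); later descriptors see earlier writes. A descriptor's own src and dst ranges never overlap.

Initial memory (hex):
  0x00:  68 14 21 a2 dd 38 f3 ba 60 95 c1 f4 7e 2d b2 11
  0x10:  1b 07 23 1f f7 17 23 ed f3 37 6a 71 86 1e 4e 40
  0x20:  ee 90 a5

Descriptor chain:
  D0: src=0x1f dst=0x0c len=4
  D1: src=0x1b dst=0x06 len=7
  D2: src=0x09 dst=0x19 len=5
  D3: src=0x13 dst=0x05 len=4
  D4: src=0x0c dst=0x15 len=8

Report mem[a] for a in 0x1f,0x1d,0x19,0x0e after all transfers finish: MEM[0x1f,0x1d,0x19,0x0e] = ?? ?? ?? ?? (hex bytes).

#0 dst[0x0c+4] := {0x40,0xee,0x90,0xa5}
#1 dst[0x06+7] := {0x71,0x86,0x1e,0x4e,0x40,0xee,0x90}
#2 dst[0x19+5] := {0x4e,0x40,0xee,0x90,0xee}
#3 dst[0x05+4] := {0x1f,0xf7,0x17,0x23}
#4 dst[0x15+8] := {0x90,0xee,0x90,0xa5,0x1b,0x07,0x23,0x1f}
query mem[0x1f]=0x40, mem[0x1d]=0xee, mem[0x19]=0x1b, mem[0x0e]=0x90

MEM[0x1f,0x1d,0x19,0x0e] = 40 ee 1b 90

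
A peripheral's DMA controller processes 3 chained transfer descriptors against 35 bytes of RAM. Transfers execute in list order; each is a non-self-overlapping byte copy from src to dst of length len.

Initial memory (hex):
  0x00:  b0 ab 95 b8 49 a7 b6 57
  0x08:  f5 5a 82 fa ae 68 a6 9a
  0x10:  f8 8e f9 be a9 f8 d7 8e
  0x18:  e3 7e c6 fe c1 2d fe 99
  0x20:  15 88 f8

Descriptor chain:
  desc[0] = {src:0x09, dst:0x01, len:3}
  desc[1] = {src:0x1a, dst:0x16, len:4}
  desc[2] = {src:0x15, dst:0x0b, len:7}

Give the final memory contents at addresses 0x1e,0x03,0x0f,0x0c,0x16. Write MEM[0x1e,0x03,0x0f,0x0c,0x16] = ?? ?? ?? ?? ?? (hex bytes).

D0: mem[0x01..0x03] <- [5a 82 fa]
D1: mem[0x16..0x19] <- [c6 fe c1 2d]
D2: mem[0x0b..0x11] <- [f8 c6 fe c1 2d c6 fe]
query mem[0x1e]=0xfe, mem[0x03]=0xfa, mem[0x0f]=0x2d, mem[0x0c]=0xc6, mem[0x16]=0xc6

MEM[0x1e,0x03,0x0f,0x0c,0x16] = fe fa 2d c6 c6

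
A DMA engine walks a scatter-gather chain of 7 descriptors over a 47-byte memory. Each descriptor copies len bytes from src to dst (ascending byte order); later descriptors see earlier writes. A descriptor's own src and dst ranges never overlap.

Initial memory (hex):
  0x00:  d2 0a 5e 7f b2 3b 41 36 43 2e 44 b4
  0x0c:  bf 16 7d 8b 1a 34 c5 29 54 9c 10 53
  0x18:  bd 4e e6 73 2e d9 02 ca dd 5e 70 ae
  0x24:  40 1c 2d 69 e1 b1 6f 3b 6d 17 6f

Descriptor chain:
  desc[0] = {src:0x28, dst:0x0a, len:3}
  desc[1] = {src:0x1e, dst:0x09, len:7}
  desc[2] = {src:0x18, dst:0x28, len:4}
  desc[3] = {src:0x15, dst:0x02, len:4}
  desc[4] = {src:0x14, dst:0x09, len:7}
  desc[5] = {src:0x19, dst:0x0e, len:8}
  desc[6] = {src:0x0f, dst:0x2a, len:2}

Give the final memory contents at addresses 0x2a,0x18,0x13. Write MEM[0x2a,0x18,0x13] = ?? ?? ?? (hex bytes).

  after D0: wrote 3B at 0x0a = e1b16f
  after D1: wrote 7B at 0x09 = 02cadd5e70ae40
  after D2: wrote 4B at 0x28 = bd4ee673
  after D3: wrote 4B at 0x02 = 9c1053bd
  after D4: wrote 7B at 0x09 = 549c1053bd4ee6
  after D5: wrote 8B at 0x0e = 4ee6732ed902cadd
  after D6: wrote 2B at 0x2a = e673
query mem[0x2a]=0xe6, mem[0x18]=0xbd, mem[0x13]=0x02

MEM[0x2a,0x18,0x13] = e6 bd 02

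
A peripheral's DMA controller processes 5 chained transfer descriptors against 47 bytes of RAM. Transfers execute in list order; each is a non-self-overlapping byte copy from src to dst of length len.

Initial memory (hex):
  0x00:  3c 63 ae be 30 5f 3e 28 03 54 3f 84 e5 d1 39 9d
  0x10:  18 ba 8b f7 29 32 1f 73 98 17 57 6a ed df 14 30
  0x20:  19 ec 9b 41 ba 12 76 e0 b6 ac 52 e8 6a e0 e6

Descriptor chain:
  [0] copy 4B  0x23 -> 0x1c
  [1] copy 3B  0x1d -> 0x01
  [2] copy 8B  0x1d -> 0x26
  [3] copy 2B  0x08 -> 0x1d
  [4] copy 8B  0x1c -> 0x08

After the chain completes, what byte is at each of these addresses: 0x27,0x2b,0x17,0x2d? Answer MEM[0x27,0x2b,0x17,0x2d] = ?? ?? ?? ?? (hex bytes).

MEM[0x27,0x2b,0x17,0x2d] = 12 9b 73 ba

#0 dst[0x1c+4] := {0x41,0xba,0x12,0x76}
#1 dst[0x01+3] := {0xba,0x12,0x76}
#2 dst[0x26+8] := {0xba,0x12,0x76,0x19,0xec,0x9b,0x41,0xba}
#3 dst[0x1d+2] := {0x03,0x54}
#4 dst[0x08+8] := {0x41,0x03,0x54,0x76,0x19,0xec,0x9b,0x41}
query mem[0x27]=0x12, mem[0x2b]=0x9b, mem[0x17]=0x73, mem[0x2d]=0xba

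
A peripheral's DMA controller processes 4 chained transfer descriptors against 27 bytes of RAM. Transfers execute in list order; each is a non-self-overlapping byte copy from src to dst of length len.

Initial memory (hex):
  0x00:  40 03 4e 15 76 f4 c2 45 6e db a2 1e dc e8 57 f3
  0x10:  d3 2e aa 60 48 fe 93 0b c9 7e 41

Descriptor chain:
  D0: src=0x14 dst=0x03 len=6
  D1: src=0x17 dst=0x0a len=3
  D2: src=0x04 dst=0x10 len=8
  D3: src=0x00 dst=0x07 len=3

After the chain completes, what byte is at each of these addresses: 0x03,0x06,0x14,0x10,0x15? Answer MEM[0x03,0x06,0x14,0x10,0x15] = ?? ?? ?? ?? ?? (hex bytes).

MEM[0x03,0x06,0x14,0x10,0x15] = 48 0b 7e fe db

#0 dst[0x03+6] := {0x48,0xfe,0x93,0x0b,0xc9,0x7e}
#1 dst[0x0a+3] := {0x0b,0xc9,0x7e}
#2 dst[0x10+8] := {0xfe,0x93,0x0b,0xc9,0x7e,0xdb,0x0b,0xc9}
#3 dst[0x07+3] := {0x40,0x03,0x4e}
query mem[0x03]=0x48, mem[0x06]=0x0b, mem[0x14]=0x7e, mem[0x10]=0xfe, mem[0x15]=0xdb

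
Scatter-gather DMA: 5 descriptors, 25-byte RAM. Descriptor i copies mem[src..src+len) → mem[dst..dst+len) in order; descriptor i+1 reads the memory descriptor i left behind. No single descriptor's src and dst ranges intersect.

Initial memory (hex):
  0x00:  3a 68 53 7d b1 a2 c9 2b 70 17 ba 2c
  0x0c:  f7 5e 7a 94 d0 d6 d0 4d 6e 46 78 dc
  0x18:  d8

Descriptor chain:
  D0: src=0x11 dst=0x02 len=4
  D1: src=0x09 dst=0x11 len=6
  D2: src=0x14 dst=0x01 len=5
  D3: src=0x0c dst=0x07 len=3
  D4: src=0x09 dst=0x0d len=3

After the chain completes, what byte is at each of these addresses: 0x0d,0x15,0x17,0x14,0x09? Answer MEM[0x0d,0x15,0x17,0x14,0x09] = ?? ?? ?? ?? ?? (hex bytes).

MEM[0x0d,0x15,0x17,0x14,0x09] = 7a 5e dc f7 7a

#0 dst[0x02+4] := {0xd6,0xd0,0x4d,0x6e}
#1 dst[0x11+6] := {0x17,0xba,0x2c,0xf7,0x5e,0x7a}
#2 dst[0x01+5] := {0xf7,0x5e,0x7a,0xdc,0xd8}
#3 dst[0x07+3] := {0xf7,0x5e,0x7a}
#4 dst[0x0d+3] := {0x7a,0xba,0x2c}
query mem[0x0d]=0x7a, mem[0x15]=0x5e, mem[0x17]=0xdc, mem[0x14]=0xf7, mem[0x09]=0x7a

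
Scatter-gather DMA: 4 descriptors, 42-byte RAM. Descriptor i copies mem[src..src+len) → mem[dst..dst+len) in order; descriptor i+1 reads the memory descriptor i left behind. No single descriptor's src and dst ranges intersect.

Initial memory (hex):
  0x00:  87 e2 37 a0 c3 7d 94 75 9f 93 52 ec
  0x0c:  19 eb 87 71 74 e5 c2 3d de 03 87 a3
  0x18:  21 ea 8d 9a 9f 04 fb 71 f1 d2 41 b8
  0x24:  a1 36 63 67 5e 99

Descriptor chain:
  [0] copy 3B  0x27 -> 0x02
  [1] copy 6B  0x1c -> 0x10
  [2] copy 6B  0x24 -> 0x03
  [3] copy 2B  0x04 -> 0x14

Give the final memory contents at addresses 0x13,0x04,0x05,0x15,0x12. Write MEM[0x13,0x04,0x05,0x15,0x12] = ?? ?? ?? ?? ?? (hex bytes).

[0] 0x27->0x02 len=3 : 67 5e 99
[1] 0x1c->0x10 len=6 : 9f 04 fb 71 f1 d2
[2] 0x24->0x03 len=6 : a1 36 63 67 5e 99
[3] 0x04->0x14 len=2 : 36 63
query mem[0x13]=0x71, mem[0x04]=0x36, mem[0x05]=0x63, mem[0x15]=0x63, mem[0x12]=0xfb

MEM[0x13,0x04,0x05,0x15,0x12] = 71 36 63 63 fb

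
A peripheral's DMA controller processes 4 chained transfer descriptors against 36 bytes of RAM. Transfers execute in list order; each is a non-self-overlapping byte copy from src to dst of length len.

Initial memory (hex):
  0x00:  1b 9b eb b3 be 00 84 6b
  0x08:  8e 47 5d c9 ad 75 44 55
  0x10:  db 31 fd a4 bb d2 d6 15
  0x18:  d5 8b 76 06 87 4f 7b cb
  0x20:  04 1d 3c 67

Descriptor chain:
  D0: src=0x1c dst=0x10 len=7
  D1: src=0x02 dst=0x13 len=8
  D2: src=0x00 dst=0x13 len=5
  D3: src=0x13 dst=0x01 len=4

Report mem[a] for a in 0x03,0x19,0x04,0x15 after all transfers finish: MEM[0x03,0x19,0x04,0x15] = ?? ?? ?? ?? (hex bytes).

[0] 0x1c->0x10 len=7 : 87 4f 7b cb 04 1d 3c
[1] 0x02->0x13 len=8 : eb b3 be 00 84 6b 8e 47
[2] 0x00->0x13 len=5 : 1b 9b eb b3 be
[3] 0x13->0x01 len=4 : 1b 9b eb b3
query mem[0x03]=0xeb, mem[0x19]=0x8e, mem[0x04]=0xb3, mem[0x15]=0xeb

MEM[0x03,0x19,0x04,0x15] = eb 8e b3 eb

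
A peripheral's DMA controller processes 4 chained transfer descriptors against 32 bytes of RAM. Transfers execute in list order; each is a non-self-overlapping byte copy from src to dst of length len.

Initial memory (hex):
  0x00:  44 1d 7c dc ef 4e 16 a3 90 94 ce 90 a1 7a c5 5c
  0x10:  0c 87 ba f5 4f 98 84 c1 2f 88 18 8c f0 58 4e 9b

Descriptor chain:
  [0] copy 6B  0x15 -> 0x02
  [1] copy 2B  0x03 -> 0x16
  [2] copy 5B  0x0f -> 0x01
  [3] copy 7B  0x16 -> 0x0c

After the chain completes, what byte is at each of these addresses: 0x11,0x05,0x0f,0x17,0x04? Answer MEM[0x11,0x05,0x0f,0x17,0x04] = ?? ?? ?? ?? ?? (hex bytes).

MEM[0x11,0x05,0x0f,0x17,0x04] = 8c f5 88 c1 ba

  after D0: wrote 6B at 0x02 = 9884c12f8818
  after D1: wrote 2B at 0x16 = 84c1
  after D2: wrote 5B at 0x01 = 5c0c87baf5
  after D3: wrote 7B at 0x0c = 84c12f88188cf0
query mem[0x11]=0x8c, mem[0x05]=0xf5, mem[0x0f]=0x88, mem[0x17]=0xc1, mem[0x04]=0xba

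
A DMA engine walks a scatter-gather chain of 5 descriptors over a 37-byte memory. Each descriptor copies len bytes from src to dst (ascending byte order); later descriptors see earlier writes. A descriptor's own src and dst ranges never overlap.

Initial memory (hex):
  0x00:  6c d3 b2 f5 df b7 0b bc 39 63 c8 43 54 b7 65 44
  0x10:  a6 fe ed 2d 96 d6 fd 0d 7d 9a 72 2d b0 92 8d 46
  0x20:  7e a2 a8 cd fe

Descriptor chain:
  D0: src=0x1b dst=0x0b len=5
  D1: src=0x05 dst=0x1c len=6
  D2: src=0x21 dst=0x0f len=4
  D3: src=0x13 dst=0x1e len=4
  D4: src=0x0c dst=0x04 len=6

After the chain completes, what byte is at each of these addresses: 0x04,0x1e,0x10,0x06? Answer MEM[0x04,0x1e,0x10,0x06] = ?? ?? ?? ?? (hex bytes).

#0 dst[0x0b+5] := {0x2d,0xb0,0x92,0x8d,0x46}
#1 dst[0x1c+6] := {0xb7,0x0b,0xbc,0x39,0x63,0xc8}
#2 dst[0x0f+4] := {0xc8,0xa8,0xcd,0xfe}
#3 dst[0x1e+4] := {0x2d,0x96,0xd6,0xfd}
#4 dst[0x04+6] := {0xb0,0x92,0x8d,0xc8,0xa8,0xcd}
query mem[0x04]=0xb0, mem[0x1e]=0x2d, mem[0x10]=0xa8, mem[0x06]=0x8d

MEM[0x04,0x1e,0x10,0x06] = b0 2d a8 8d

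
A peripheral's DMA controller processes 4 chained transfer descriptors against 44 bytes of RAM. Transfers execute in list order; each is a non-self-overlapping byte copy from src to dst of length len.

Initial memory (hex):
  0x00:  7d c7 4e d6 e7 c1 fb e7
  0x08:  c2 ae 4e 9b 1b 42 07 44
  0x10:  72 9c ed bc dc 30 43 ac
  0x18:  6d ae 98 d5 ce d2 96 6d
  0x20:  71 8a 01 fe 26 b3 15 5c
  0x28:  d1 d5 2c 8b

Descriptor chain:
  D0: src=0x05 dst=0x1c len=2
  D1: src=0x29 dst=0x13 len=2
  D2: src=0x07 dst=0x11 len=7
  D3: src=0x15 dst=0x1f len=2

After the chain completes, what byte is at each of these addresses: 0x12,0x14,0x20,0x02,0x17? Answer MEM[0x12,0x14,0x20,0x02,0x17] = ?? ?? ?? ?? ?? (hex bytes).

[0] 0x05->0x1c len=2 : c1 fb
[1] 0x29->0x13 len=2 : d5 2c
[2] 0x07->0x11 len=7 : e7 c2 ae 4e 9b 1b 42
[3] 0x15->0x1f len=2 : 9b 1b
query mem[0x12]=0xc2, mem[0x14]=0x4e, mem[0x20]=0x1b, mem[0x02]=0x4e, mem[0x17]=0x42

MEM[0x12,0x14,0x20,0x02,0x17] = c2 4e 1b 4e 42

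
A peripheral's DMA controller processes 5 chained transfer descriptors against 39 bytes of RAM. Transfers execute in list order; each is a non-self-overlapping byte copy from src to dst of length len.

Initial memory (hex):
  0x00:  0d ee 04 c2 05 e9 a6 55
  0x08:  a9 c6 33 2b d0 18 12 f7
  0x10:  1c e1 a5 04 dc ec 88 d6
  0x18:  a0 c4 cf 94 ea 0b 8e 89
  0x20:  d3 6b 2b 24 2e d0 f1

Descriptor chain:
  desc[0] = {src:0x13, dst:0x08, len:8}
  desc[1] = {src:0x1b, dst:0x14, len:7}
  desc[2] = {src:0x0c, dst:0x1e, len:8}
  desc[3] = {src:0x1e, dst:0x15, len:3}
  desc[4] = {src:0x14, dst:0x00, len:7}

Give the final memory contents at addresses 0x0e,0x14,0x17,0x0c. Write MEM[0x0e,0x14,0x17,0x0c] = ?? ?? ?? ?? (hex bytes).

MEM[0x0e,0x14,0x17,0x0c] = c4 94 c4 d6

[0] 0x13->0x08 len=8 : 04 dc ec 88 d6 a0 c4 cf
[1] 0x1b->0x14 len=7 : 94 ea 0b 8e 89 d3 6b
[2] 0x0c->0x1e len=8 : d6 a0 c4 cf 1c e1 a5 04
[3] 0x1e->0x15 len=3 : d6 a0 c4
[4] 0x14->0x00 len=7 : 94 d6 a0 c4 89 d3 6b
query mem[0x0e]=0xc4, mem[0x14]=0x94, mem[0x17]=0xc4, mem[0x0c]=0xd6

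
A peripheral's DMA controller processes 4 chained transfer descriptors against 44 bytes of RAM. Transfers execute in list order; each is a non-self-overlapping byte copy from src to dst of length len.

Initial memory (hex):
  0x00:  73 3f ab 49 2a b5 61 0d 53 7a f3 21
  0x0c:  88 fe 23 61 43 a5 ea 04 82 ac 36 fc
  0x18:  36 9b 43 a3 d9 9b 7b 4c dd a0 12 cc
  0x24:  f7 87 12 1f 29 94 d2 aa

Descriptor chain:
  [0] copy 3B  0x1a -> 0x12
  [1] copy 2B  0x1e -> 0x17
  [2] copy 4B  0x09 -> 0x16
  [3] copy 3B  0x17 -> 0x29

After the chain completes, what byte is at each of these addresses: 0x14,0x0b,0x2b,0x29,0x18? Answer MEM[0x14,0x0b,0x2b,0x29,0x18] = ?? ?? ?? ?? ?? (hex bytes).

  after D0: wrote 3B at 0x12 = 43a3d9
  after D1: wrote 2B at 0x17 = 7b4c
  after D2: wrote 4B at 0x16 = 7af32188
  after D3: wrote 3B at 0x29 = f32188
query mem[0x14]=0xd9, mem[0x0b]=0x21, mem[0x2b]=0x88, mem[0x29]=0xf3, mem[0x18]=0x21

MEM[0x14,0x0b,0x2b,0x29,0x18] = d9 21 88 f3 21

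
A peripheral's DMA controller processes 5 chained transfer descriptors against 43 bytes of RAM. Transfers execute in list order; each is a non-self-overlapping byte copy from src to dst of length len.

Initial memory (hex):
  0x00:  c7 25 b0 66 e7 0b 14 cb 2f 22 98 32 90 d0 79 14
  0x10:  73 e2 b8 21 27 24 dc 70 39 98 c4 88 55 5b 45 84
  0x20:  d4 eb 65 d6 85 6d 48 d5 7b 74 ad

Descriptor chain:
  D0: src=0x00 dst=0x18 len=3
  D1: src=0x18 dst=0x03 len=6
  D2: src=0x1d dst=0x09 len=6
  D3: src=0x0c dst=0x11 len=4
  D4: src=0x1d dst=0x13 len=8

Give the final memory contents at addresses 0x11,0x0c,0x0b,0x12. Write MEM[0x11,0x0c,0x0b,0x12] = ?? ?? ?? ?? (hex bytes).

MEM[0x11,0x0c,0x0b,0x12] = d4 d4 84 eb

[0] 0x00->0x18 len=3 : c7 25 b0
[1] 0x18->0x03 len=6 : c7 25 b0 88 55 5b
[2] 0x1d->0x09 len=6 : 5b 45 84 d4 eb 65
[3] 0x0c->0x11 len=4 : d4 eb 65 14
[4] 0x1d->0x13 len=8 : 5b 45 84 d4 eb 65 d6 85
query mem[0x11]=0xd4, mem[0x0c]=0xd4, mem[0x0b]=0x84, mem[0x12]=0xeb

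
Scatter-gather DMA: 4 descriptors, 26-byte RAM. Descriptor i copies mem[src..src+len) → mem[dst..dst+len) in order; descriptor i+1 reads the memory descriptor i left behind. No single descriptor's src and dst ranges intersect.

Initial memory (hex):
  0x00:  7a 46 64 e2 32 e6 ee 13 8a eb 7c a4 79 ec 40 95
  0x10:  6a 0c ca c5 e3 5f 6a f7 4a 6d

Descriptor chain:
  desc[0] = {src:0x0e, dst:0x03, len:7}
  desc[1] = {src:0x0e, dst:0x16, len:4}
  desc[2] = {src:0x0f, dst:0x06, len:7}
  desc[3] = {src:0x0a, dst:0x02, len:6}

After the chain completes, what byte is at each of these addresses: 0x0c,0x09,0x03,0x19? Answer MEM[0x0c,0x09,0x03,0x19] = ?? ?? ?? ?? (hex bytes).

MEM[0x0c,0x09,0x03,0x19] = 5f ca e3 0c

D0: mem[0x03..0x09] <- [40 95 6a 0c ca c5 e3]
D1: mem[0x16..0x19] <- [40 95 6a 0c]
D2: mem[0x06..0x0c] <- [95 6a 0c ca c5 e3 5f]
D3: mem[0x02..0x07] <- [c5 e3 5f ec 40 95]
query mem[0x0c]=0x5f, mem[0x09]=0xca, mem[0x03]=0xe3, mem[0x19]=0x0c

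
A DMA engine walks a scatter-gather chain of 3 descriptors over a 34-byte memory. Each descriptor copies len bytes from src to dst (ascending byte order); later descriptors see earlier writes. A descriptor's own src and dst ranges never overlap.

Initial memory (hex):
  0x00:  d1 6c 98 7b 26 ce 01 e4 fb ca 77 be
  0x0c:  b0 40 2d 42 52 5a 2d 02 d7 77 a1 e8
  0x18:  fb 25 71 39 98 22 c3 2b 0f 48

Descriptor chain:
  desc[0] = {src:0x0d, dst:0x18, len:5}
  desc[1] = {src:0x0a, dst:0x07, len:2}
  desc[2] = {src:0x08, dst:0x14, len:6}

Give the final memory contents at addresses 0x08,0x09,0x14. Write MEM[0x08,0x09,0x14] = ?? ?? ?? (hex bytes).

#0 dst[0x18+5] := {0x40,0x2d,0x42,0x52,0x5a}
#1 dst[0x07+2] := {0x77,0xbe}
#2 dst[0x14+6] := {0xbe,0xca,0x77,0xbe,0xb0,0x40}
query mem[0x08]=0xbe, mem[0x09]=0xca, mem[0x14]=0xbe

MEM[0x08,0x09,0x14] = be ca be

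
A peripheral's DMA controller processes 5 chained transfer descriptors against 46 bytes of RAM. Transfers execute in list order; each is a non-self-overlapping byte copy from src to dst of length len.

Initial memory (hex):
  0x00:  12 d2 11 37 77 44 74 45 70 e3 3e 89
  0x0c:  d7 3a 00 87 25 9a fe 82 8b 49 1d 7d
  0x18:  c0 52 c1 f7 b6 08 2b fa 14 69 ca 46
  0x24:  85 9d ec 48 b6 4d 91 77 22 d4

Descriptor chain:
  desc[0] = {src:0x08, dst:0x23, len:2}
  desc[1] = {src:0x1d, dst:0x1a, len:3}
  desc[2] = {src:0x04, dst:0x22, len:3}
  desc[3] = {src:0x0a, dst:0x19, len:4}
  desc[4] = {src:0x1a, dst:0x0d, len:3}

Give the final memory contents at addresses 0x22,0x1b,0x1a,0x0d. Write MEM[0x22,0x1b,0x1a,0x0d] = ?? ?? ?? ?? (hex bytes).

D0: mem[0x23..0x24] <- [70 e3]
D1: mem[0x1a..0x1c] <- [08 2b fa]
D2: mem[0x22..0x24] <- [77 44 74]
D3: mem[0x19..0x1c] <- [3e 89 d7 3a]
D4: mem[0x0d..0x0f] <- [89 d7 3a]
query mem[0x22]=0x77, mem[0x1b]=0xd7, mem[0x1a]=0x89, mem[0x0d]=0x89

MEM[0x22,0x1b,0x1a,0x0d] = 77 d7 89 89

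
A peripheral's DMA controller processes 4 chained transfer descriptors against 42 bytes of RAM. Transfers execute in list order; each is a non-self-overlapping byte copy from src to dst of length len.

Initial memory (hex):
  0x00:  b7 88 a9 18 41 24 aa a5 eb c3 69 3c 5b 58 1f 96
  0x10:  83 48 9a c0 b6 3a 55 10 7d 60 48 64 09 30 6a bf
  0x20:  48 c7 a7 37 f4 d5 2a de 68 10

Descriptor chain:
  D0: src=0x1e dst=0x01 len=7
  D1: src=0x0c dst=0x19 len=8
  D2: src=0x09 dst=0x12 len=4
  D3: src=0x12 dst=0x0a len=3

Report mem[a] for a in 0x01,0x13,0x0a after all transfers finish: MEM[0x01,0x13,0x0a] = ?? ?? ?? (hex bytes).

D0: mem[0x01..0x07] <- [6a bf 48 c7 a7 37 f4]
D1: mem[0x19..0x20] <- [5b 58 1f 96 83 48 9a c0]
D2: mem[0x12..0x15] <- [c3 69 3c 5b]
D3: mem[0x0a..0x0c] <- [c3 69 3c]
query mem[0x01]=0x6a, mem[0x13]=0x69, mem[0x0a]=0xc3

MEM[0x01,0x13,0x0a] = 6a 69 c3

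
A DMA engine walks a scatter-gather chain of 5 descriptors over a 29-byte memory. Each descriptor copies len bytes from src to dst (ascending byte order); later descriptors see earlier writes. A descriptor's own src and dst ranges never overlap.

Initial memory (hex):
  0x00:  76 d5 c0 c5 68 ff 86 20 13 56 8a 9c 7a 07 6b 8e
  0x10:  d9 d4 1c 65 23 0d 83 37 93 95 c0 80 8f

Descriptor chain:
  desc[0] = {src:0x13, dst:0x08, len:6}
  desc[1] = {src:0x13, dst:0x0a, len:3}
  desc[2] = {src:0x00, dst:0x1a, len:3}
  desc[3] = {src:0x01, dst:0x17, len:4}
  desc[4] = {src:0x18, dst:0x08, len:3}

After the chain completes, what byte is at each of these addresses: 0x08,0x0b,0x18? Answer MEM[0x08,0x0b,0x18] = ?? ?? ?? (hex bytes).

MEM[0x08,0x0b,0x18] = c0 23 c0

#0 dst[0x08+6] := {0x65,0x23,0x0d,0x83,0x37,0x93}
#1 dst[0x0a+3] := {0x65,0x23,0x0d}
#2 dst[0x1a+3] := {0x76,0xd5,0xc0}
#3 dst[0x17+4] := {0xd5,0xc0,0xc5,0x68}
#4 dst[0x08+3] := {0xc0,0xc5,0x68}
query mem[0x08]=0xc0, mem[0x0b]=0x23, mem[0x18]=0xc0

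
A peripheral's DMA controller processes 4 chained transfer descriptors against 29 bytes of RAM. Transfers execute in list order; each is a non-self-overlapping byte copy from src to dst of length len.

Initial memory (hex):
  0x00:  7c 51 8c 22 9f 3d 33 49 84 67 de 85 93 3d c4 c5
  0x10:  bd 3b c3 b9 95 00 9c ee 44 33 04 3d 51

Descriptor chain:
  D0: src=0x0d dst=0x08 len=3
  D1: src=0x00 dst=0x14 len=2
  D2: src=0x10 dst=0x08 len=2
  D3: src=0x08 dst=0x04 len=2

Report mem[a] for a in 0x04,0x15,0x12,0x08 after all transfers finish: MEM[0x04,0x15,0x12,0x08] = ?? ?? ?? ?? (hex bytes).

#0 dst[0x08+3] := {0x3d,0xc4,0xc5}
#1 dst[0x14+2] := {0x7c,0x51}
#2 dst[0x08+2] := {0xbd,0x3b}
#3 dst[0x04+2] := {0xbd,0x3b}
query mem[0x04]=0xbd, mem[0x15]=0x51, mem[0x12]=0xc3, mem[0x08]=0xbd

MEM[0x04,0x15,0x12,0x08] = bd 51 c3 bd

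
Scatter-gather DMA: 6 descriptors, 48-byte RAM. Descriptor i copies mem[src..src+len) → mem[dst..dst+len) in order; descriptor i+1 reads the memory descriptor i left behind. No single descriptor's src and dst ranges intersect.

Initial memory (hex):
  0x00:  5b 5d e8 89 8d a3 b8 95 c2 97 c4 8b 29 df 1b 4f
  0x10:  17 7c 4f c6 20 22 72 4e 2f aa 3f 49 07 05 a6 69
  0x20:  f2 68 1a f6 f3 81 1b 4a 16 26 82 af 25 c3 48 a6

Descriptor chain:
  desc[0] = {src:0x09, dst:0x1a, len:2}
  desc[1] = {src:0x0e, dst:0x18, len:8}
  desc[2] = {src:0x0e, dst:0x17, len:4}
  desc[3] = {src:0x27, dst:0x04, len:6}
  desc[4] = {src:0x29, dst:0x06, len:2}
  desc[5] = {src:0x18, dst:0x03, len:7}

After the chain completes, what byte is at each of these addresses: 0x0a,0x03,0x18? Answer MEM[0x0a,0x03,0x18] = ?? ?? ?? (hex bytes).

  after D0: wrote 2B at 0x1a = 97c4
  after D1: wrote 8B at 0x18 = 1b4f177c4fc62022
  after D2: wrote 4B at 0x17 = 1b4f177c
  after D3: wrote 6B at 0x04 = 4a162682af25
  after D4: wrote 2B at 0x06 = 2682
  after D5: wrote 7B at 0x03 = 4f177c7c4fc620
query mem[0x0a]=0xc4, mem[0x03]=0x4f, mem[0x18]=0x4f

MEM[0x0a,0x03,0x18] = c4 4f 4f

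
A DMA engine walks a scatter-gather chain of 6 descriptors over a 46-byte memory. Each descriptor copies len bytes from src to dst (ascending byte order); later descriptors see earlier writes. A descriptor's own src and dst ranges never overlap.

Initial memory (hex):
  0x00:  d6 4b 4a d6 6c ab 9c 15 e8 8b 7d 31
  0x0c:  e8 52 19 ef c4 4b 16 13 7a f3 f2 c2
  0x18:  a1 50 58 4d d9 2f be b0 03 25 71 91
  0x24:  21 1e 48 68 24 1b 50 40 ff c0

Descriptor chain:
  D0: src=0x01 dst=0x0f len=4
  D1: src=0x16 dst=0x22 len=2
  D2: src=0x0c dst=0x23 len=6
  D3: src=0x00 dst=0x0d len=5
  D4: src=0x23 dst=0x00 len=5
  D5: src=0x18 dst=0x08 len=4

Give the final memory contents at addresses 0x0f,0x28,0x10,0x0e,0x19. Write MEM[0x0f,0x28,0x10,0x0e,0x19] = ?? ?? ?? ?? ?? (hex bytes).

MEM[0x0f,0x28,0x10,0x0e,0x19] = 4a d6 d6 4b 50

[0] 0x01->0x0f len=4 : 4b 4a d6 6c
[1] 0x16->0x22 len=2 : f2 c2
[2] 0x0c->0x23 len=6 : e8 52 19 4b 4a d6
[3] 0x00->0x0d len=5 : d6 4b 4a d6 6c
[4] 0x23->0x00 len=5 : e8 52 19 4b 4a
[5] 0x18->0x08 len=4 : a1 50 58 4d
query mem[0x0f]=0x4a, mem[0x28]=0xd6, mem[0x10]=0xd6, mem[0x0e]=0x4b, mem[0x19]=0x50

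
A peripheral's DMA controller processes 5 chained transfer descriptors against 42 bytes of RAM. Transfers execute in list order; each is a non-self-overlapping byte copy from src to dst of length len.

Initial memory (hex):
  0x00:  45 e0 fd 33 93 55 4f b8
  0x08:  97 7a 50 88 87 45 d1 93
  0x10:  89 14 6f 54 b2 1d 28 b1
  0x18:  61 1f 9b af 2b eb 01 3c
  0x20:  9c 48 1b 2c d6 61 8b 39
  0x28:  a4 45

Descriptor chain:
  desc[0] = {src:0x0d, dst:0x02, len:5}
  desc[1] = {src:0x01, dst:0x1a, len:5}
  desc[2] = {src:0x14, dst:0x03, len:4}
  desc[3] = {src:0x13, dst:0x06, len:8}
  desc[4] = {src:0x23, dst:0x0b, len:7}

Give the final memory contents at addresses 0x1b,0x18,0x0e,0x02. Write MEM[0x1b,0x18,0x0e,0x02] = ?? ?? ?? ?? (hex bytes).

#0 dst[0x02+5] := {0x45,0xd1,0x93,0x89,0x14}
#1 dst[0x1a+5] := {0xe0,0x45,0xd1,0x93,0x89}
#2 dst[0x03+4] := {0xb2,0x1d,0x28,0xb1}
#3 dst[0x06+8] := {0x54,0xb2,0x1d,0x28,0xb1,0x61,0x1f,0xe0}
#4 dst[0x0b+7] := {0x2c,0xd6,0x61,0x8b,0x39,0xa4,0x45}
query mem[0x1b]=0x45, mem[0x18]=0x61, mem[0x0e]=0x8b, mem[0x02]=0x45

MEM[0x1b,0x18,0x0e,0x02] = 45 61 8b 45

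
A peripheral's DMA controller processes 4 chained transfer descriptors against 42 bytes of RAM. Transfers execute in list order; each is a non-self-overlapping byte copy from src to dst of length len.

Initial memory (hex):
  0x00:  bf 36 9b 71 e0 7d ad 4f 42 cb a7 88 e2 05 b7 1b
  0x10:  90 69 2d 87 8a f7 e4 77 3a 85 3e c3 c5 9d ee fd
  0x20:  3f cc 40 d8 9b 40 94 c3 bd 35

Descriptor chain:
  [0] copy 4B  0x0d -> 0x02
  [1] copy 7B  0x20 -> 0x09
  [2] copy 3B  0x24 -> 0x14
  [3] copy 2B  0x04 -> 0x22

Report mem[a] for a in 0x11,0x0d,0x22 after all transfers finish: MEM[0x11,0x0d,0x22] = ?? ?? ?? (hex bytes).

#0 dst[0x02+4] := {0x05,0xb7,0x1b,0x90}
#1 dst[0x09+7] := {0x3f,0xcc,0x40,0xd8,0x9b,0x40,0x94}
#2 dst[0x14+3] := {0x9b,0x40,0x94}
#3 dst[0x22+2] := {0x1b,0x90}
query mem[0x11]=0x69, mem[0x0d]=0x9b, mem[0x22]=0x1b

MEM[0x11,0x0d,0x22] = 69 9b 1b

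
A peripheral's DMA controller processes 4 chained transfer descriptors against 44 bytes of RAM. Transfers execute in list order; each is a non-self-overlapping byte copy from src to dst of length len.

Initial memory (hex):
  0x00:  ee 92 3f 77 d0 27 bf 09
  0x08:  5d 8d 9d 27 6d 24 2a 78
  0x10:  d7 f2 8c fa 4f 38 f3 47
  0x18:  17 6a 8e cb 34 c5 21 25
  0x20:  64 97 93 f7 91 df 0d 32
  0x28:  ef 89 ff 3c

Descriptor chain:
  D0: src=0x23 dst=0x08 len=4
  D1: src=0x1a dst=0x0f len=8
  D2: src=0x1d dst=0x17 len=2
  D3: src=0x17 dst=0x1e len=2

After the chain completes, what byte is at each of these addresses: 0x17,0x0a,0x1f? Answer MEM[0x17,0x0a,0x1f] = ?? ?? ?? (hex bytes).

MEM[0x17,0x0a,0x1f] = c5 df 21

D0: mem[0x08..0x0b] <- [f7 91 df 0d]
D1: mem[0x0f..0x16] <- [8e cb 34 c5 21 25 64 97]
D2: mem[0x17..0x18] <- [c5 21]
D3: mem[0x1e..0x1f] <- [c5 21]
query mem[0x17]=0xc5, mem[0x0a]=0xdf, mem[0x1f]=0x21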